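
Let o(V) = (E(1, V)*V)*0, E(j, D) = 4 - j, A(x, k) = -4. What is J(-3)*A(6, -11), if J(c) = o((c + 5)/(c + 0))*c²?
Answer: 0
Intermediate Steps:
o(V) = 0 (o(V) = ((4 - 1*1)*V)*0 = ((4 - 1)*V)*0 = (3*V)*0 = 0)
J(c) = 0 (J(c) = 0*c² = 0)
J(-3)*A(6, -11) = 0*(-4) = 0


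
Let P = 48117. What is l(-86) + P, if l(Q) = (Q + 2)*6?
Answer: 47613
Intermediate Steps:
l(Q) = 12 + 6*Q (l(Q) = (2 + Q)*6 = 12 + 6*Q)
l(-86) + P = (12 + 6*(-86)) + 48117 = (12 - 516) + 48117 = -504 + 48117 = 47613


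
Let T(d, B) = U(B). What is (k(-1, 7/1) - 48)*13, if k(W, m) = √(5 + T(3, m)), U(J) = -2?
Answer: -624 + 13*√3 ≈ -601.48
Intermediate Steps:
T(d, B) = -2
k(W, m) = √3 (k(W, m) = √(5 - 2) = √3)
(k(-1, 7/1) - 48)*13 = (√3 - 48)*13 = (-48 + √3)*13 = -624 + 13*√3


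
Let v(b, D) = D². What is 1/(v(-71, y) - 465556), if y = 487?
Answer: -1/228387 ≈ -4.3785e-6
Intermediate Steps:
1/(v(-71, y) - 465556) = 1/(487² - 465556) = 1/(237169 - 465556) = 1/(-228387) = -1/228387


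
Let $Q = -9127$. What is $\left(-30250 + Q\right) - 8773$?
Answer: $-48150$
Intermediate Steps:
$\left(-30250 + Q\right) - 8773 = \left(-30250 - 9127\right) - 8773 = -39377 - 8773 = -48150$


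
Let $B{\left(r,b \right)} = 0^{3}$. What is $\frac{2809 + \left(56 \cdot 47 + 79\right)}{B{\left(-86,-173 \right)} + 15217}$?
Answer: $\frac{5520}{15217} \approx 0.36275$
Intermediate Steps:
$B{\left(r,b \right)} = 0$
$\frac{2809 + \left(56 \cdot 47 + 79\right)}{B{\left(-86,-173 \right)} + 15217} = \frac{2809 + \left(56 \cdot 47 + 79\right)}{0 + 15217} = \frac{2809 + \left(2632 + 79\right)}{15217} = \left(2809 + 2711\right) \frac{1}{15217} = 5520 \cdot \frac{1}{15217} = \frac{5520}{15217}$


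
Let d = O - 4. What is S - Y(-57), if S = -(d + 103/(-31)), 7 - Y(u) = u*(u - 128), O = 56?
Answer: 325169/31 ≈ 10489.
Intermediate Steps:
d = 52 (d = 56 - 4 = 52)
Y(u) = 7 - u*(-128 + u) (Y(u) = 7 - u*(u - 128) = 7 - u*(-128 + u))
S = -1509/31 (S = -(52 + 103/(-31)) = -(52 + 103*(-1/31)) = -(52 - 103/31) = -1*1509/31 = -1509/31 ≈ -48.677)
S - Y(-57) = -1509/31 - (7 - 1*(-57)² + 128*(-57)) = -1509/31 - (7 - 1*3249 - 7296) = -1509/31 - (7 - 3249 - 7296) = -1509/31 - 1*(-10538) = -1509/31 + 10538 = 325169/31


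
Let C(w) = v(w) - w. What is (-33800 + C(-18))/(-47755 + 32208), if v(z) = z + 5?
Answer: 33795/15547 ≈ 2.1737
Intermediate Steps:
v(z) = 5 + z
C(w) = 5 (C(w) = (5 + w) - w = 5)
(-33800 + C(-18))/(-47755 + 32208) = (-33800 + 5)/(-47755 + 32208) = -33795/(-15547) = -33795*(-1/15547) = 33795/15547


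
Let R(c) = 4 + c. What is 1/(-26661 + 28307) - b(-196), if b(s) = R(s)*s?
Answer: -61942271/1646 ≈ -37632.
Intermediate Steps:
b(s) = s*(4 + s) (b(s) = (4 + s)*s = s*(4 + s))
1/(-26661 + 28307) - b(-196) = 1/(-26661 + 28307) - (-196)*(4 - 196) = 1/1646 - (-196)*(-192) = 1/1646 - 1*37632 = 1/1646 - 37632 = -61942271/1646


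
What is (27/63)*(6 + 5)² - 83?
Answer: -218/7 ≈ -31.143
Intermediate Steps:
(27/63)*(6 + 5)² - 83 = (27*(1/63))*11² - 83 = (3/7)*121 - 83 = 363/7 - 83 = -218/7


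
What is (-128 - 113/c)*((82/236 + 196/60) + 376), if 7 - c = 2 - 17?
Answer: -1968044893/38940 ≈ -50540.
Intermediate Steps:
c = 22 (c = 7 - (2 - 17) = 7 - 1*(-15) = 7 + 15 = 22)
(-128 - 113/c)*((82/236 + 196/60) + 376) = (-128 - 113/22)*((82/236 + 196/60) + 376) = (-128 - 113*1/22)*((82*(1/236) + 196*(1/60)) + 376) = (-128 - 113/22)*((41/118 + 49/15) + 376) = -2929*(6397/1770 + 376)/22 = -2929/22*671917/1770 = -1968044893/38940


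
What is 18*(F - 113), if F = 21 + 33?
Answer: -1062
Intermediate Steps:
F = 54
18*(F - 113) = 18*(54 - 113) = 18*(-59) = -1062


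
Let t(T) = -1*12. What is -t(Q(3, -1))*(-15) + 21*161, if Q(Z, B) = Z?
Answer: 3201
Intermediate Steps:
t(T) = -12
-t(Q(3, -1))*(-15) + 21*161 = -1*(-12)*(-15) + 21*161 = 12*(-15) + 3381 = -180 + 3381 = 3201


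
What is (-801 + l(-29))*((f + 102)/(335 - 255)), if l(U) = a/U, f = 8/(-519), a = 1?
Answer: -61478195/60204 ≈ -1021.2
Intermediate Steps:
f = -8/519 (f = 8*(-1/519) = -8/519 ≈ -0.015414)
l(U) = 1/U
(-801 + l(-29))*((f + 102)/(335 - 255)) = (-801 + 1/(-29))*((-8/519 + 102)/(335 - 255)) = (-801 - 1/29)*((52930/519)/80) = -1229563900/(15051*80) = -23230/29*5293/4152 = -61478195/60204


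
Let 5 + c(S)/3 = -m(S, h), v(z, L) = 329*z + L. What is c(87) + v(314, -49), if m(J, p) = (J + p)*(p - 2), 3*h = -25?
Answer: 317042/3 ≈ 1.0568e+5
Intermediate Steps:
v(z, L) = L + 329*z
h = -25/3 (h = (1/3)*(-25) = -25/3 ≈ -8.3333)
m(J, p) = (-2 + p)*(J + p) (m(J, p) = (J + p)*(-2 + p) = (-2 + p)*(J + p))
c(S) = -820/3 + 31*S (c(S) = -15 + 3*(-((-25/3)**2 - 2*S - 2*(-25/3) + S*(-25/3))) = -15 + 3*(-(625/9 - 2*S + 50/3 - 25*S/3)) = -15 + 3*(-(775/9 - 31*S/3)) = -15 + 3*(-775/9 + 31*S/3) = -15 + (-775/3 + 31*S) = -820/3 + 31*S)
c(87) + v(314, -49) = (-820/3 + 31*87) + (-49 + 329*314) = (-820/3 + 2697) + (-49 + 103306) = 7271/3 + 103257 = 317042/3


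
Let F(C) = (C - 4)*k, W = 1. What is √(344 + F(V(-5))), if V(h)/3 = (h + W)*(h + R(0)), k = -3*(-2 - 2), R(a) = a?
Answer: 2*√254 ≈ 31.875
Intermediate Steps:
k = 12 (k = -3*(-4) = 12)
V(h) = 3*h*(1 + h) (V(h) = 3*((h + 1)*(h + 0)) = 3*((1 + h)*h) = 3*(h*(1 + h)) = 3*h*(1 + h))
F(C) = -48 + 12*C (F(C) = (C - 4)*12 = (-4 + C)*12 = -48 + 12*C)
√(344 + F(V(-5))) = √(344 + (-48 + 12*(3*(-5)*(1 - 5)))) = √(344 + (-48 + 12*(3*(-5)*(-4)))) = √(344 + (-48 + 12*60)) = √(344 + (-48 + 720)) = √(344 + 672) = √1016 = 2*√254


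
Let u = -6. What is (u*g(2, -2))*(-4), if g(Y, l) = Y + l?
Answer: 0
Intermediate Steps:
(u*g(2, -2))*(-4) = -6*(2 - 2)*(-4) = -6*0*(-4) = 0*(-4) = 0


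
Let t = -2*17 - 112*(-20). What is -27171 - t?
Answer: -29377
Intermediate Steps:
t = 2206 (t = -34 + 2240 = 2206)
-27171 - t = -27171 - 1*2206 = -27171 - 2206 = -29377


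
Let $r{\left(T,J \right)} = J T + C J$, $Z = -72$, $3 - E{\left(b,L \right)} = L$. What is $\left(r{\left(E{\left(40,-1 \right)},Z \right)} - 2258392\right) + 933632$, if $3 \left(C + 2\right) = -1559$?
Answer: $-1287488$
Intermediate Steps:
$C = - \frac{1565}{3}$ ($C = -2 + \frac{1}{3} \left(-1559\right) = -2 - \frac{1559}{3} = - \frac{1565}{3} \approx -521.67$)
$E{\left(b,L \right)} = 3 - L$
$r{\left(T,J \right)} = - \frac{1565 J}{3} + J T$ ($r{\left(T,J \right)} = J T - \frac{1565 J}{3} = - \frac{1565 J}{3} + J T$)
$\left(r{\left(E{\left(40,-1 \right)},Z \right)} - 2258392\right) + 933632 = \left(\frac{1}{3} \left(-72\right) \left(-1565 + 3 \left(3 - -1\right)\right) - 2258392\right) + 933632 = \left(\frac{1}{3} \left(-72\right) \left(-1565 + 3 \left(3 + 1\right)\right) - 2258392\right) + 933632 = \left(\frac{1}{3} \left(-72\right) \left(-1565 + 3 \cdot 4\right) - 2258392\right) + 933632 = \left(\frac{1}{3} \left(-72\right) \left(-1565 + 12\right) - 2258392\right) + 933632 = \left(\frac{1}{3} \left(-72\right) \left(-1553\right) - 2258392\right) + 933632 = \left(37272 - 2258392\right) + 933632 = -2221120 + 933632 = -1287488$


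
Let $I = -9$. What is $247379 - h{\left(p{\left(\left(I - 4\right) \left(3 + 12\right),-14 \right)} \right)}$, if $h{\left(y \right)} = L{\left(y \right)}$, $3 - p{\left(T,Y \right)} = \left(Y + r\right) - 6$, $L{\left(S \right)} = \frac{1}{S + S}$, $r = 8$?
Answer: $\frac{7421369}{30} \approx 2.4738 \cdot 10^{5}$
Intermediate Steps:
$L{\left(S \right)} = \frac{1}{2 S}$
$p{\left(T,Y \right)} = 1 - Y$ ($p{\left(T,Y \right)} = 3 - \left(\left(Y + 8\right) - 6\right) = 3 - \left(\left(8 + Y\right) - 6\right) = 3 - \left(2 + Y\right) = 1 - Y$)
$h{\left(y \right)} = \frac{1}{2 y}$
$247379 - h{\left(p{\left(\left(I - 4\right) \left(3 + 12\right),-14 \right)} \right)} = 247379 - \frac{1}{2 \left(1 - -14\right)} = 247379 - \frac{1}{2 \left(1 + 14\right)} = 247379 - \frac{1}{2 \cdot 15} = 247379 - \frac{1}{2} \cdot \frac{1}{15} = 247379 - \frac{1}{30} = \frac{7421369}{30}$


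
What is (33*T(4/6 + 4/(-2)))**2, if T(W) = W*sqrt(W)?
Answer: -7744/3 ≈ -2581.3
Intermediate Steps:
T(W) = W**(3/2)
(33*T(4/6 + 4/(-2)))**2 = (33*(4/6 + 4/(-2))**(3/2))**2 = (33*(4*(1/6) + 4*(-1/2))**(3/2))**2 = (33*(2/3 - 2)**(3/2))**2 = (33*(-4/3)**(3/2))**2 = (33*(-8*I*sqrt(3)/9))**2 = (-88*I*sqrt(3)/3)**2 = -7744/3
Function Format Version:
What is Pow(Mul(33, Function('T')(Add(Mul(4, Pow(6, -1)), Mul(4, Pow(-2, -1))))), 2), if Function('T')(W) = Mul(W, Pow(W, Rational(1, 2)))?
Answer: Rational(-7744, 3) ≈ -2581.3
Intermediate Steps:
Function('T')(W) = Pow(W, Rational(3, 2))
Pow(Mul(33, Function('T')(Add(Mul(4, Pow(6, -1)), Mul(4, Pow(-2, -1))))), 2) = Pow(Mul(33, Pow(Add(Mul(4, Pow(6, -1)), Mul(4, Pow(-2, -1))), Rational(3, 2))), 2) = Pow(Mul(33, Pow(Add(Mul(4, Rational(1, 6)), Mul(4, Rational(-1, 2))), Rational(3, 2))), 2) = Pow(Mul(33, Pow(Add(Rational(2, 3), -2), Rational(3, 2))), 2) = Pow(Mul(33, Pow(Rational(-4, 3), Rational(3, 2))), 2) = Pow(Mul(33, Mul(Rational(-8, 9), I, Pow(3, Rational(1, 2)))), 2) = Pow(Mul(Rational(-88, 3), I, Pow(3, Rational(1, 2))), 2) = Rational(-7744, 3)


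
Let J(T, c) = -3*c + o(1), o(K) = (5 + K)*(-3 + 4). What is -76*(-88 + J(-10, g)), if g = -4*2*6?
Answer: -4712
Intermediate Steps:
o(K) = 5 + K (o(K) = (5 + K)*1 = 5 + K)
g = -48 (g = -8*6 = -48)
J(T, c) = 6 - 3*c (J(T, c) = -3*c + (5 + 1) = -3*c + 6 = 6 - 3*c)
-76*(-88 + J(-10, g)) = -76*(-88 + (6 - 3*(-48))) = -76*(-88 + (6 + 144)) = -76*(-88 + 150) = -76*62 = -4712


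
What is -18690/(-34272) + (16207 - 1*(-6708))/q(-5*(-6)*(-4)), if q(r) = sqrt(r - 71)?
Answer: 445/816 - 22915*I*sqrt(191)/191 ≈ 0.54534 - 1658.1*I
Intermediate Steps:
q(r) = sqrt(-71 + r)
-18690/(-34272) + (16207 - 1*(-6708))/q(-5*(-6)*(-4)) = -18690/(-34272) + (16207 - 1*(-6708))/(sqrt(-71 - 5*(-6)*(-4))) = -18690*(-1/34272) + (16207 + 6708)/(sqrt(-71 + 30*(-4))) = 445/816 + 22915/(sqrt(-71 - 120)) = 445/816 + 22915/(sqrt(-191)) = 445/816 + 22915/((I*sqrt(191))) = 445/816 + 22915*(-I*sqrt(191)/191) = 445/816 - 22915*I*sqrt(191)/191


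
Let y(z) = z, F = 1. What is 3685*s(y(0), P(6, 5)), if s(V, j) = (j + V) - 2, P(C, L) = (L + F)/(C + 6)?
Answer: -11055/2 ≈ -5527.5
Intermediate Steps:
P(C, L) = (1 + L)/(6 + C) (P(C, L) = (L + 1)/(C + 6) = (1 + L)/(6 + C))
s(V, j) = -2 + V + j (s(V, j) = (V + j) - 2 = -2 + V + j)
3685*s(y(0), P(6, 5)) = 3685*(-2 + 0 + (1 + 5)/(6 + 6)) = 3685*(-2 + 0 + 6/12) = 3685*(-2 + 0 + (1/12)*6) = 3685*(-2 + 0 + 1/2) = 3685*(-3/2) = -11055/2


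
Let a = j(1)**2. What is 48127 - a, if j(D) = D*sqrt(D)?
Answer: 48126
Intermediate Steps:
j(D) = D**(3/2)
a = 1 (a = (1**(3/2))**2 = 1**2 = 1)
48127 - a = 48127 - 1*1 = 48127 - 1 = 48126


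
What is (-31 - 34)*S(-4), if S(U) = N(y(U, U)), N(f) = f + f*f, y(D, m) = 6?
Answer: -2730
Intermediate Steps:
N(f) = f + f**2
S(U) = 42 (S(U) = 6*(1 + 6) = 6*7 = 42)
(-31 - 34)*S(-4) = (-31 - 34)*42 = -65*42 = -2730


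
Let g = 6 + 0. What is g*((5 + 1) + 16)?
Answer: 132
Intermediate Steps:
g = 6
g*((5 + 1) + 16) = 6*((5 + 1) + 16) = 6*(6 + 16) = 6*22 = 132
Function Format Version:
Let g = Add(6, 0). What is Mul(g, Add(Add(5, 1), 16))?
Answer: 132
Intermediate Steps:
g = 6
Mul(g, Add(Add(5, 1), 16)) = Mul(6, Add(Add(5, 1), 16)) = Mul(6, Add(6, 16)) = Mul(6, 22) = 132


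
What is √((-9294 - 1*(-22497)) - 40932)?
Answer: 3*I*√3081 ≈ 166.52*I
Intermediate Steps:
√((-9294 - 1*(-22497)) - 40932) = √((-9294 + 22497) - 40932) = √(13203 - 40932) = √(-27729) = 3*I*√3081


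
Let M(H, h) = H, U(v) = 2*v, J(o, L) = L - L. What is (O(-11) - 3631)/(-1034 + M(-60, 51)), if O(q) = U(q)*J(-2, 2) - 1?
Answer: 1816/547 ≈ 3.3199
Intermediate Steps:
J(o, L) = 0
O(q) = -1 (O(q) = (2*q)*0 - 1 = 0 - 1 = -1)
(O(-11) - 3631)/(-1034 + M(-60, 51)) = (-1 - 3631)/(-1034 - 60) = -3632/(-1094) = -3632*(-1/1094) = 1816/547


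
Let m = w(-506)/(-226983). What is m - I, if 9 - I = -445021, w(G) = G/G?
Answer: -101014244491/226983 ≈ -4.4503e+5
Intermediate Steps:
w(G) = 1
I = 445030 (I = 9 - 1*(-445021) = 9 + 445021 = 445030)
m = -1/226983 (m = 1/(-226983) = 1*(-1/226983) = -1/226983 ≈ -4.4056e-6)
m - I = -1/226983 - 1*445030 = -1/226983 - 445030 = -101014244491/226983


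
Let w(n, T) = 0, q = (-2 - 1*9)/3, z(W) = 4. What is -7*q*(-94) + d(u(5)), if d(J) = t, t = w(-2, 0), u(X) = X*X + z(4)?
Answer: -7238/3 ≈ -2412.7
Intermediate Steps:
q = -11/3 (q = (-2 - 9)*(⅓) = -11*⅓ = -11/3 ≈ -3.6667)
u(X) = 4 + X² (u(X) = X*X + 4 = X² + 4 = 4 + X²)
t = 0
d(J) = 0
-7*q*(-94) + d(u(5)) = -7*(-11/3)*(-94) + 0 = (77/3)*(-94) + 0 = -7238/3 + 0 = -7238/3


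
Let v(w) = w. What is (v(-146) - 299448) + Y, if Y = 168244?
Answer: -131350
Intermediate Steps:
(v(-146) - 299448) + Y = (-146 - 299448) + 168244 = -299594 + 168244 = -131350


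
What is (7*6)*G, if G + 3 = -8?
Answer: -462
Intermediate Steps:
G = -11 (G = -3 - 8 = -11)
(7*6)*G = (7*6)*(-11) = 42*(-11) = -462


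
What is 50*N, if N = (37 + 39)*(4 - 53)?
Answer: -186200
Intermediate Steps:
N = -3724 (N = 76*(-49) = -3724)
50*N = 50*(-3724) = -186200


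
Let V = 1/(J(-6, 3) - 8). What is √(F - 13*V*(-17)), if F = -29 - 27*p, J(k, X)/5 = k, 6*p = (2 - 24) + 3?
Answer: 3*√2033/19 ≈ 7.1193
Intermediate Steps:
p = -19/6 (p = ((2 - 24) + 3)/6 = (-22 + 3)/6 = (⅙)*(-19) = -19/6 ≈ -3.1667)
J(k, X) = 5*k
V = -1/38 (V = 1/(5*(-6) - 8) = 1/(-30 - 8) = 1/(-38) = -1/38 ≈ -0.026316)
F = 113/2 (F = -29 - 27*(-19/6) = -29 + 171/2 = 113/2 ≈ 56.500)
√(F - 13*V*(-17)) = √(113/2 - 13*(-1/38)*(-17)) = √(113/2 + (13/38)*(-17)) = √(113/2 - 221/38) = √(963/19) = 3*√2033/19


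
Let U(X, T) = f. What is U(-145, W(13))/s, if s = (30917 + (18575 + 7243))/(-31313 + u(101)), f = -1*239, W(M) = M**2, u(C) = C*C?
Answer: 720824/8105 ≈ 88.936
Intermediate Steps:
u(C) = C**2
f = -239
U(X, T) = -239
s = -8105/3016 (s = (30917 + (18575 + 7243))/(-31313 + 101**2) = (30917 + 25818)/(-31313 + 10201) = 56735/(-21112) = 56735*(-1/21112) = -8105/3016 ≈ -2.6873)
U(-145, W(13))/s = -239/(-8105/3016) = -239*(-3016/8105) = 720824/8105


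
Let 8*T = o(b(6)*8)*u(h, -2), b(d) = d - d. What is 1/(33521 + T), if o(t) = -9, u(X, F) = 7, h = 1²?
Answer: 8/268105 ≈ 2.9839e-5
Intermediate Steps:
h = 1
b(d) = 0
T = -63/8 (T = (-9*7)/8 = (⅛)*(-63) = -63/8 ≈ -7.8750)
1/(33521 + T) = 1/(33521 - 63/8) = 1/(268105/8) = 8/268105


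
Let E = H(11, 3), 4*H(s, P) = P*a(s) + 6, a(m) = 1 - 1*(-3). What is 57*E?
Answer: 513/2 ≈ 256.50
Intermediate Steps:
a(m) = 4 (a(m) = 1 + 3 = 4)
H(s, P) = 3/2 + P (H(s, P) = (P*4 + 6)/4 = (4*P + 6)/4 = (6 + 4*P)/4 = 3/2 + P)
E = 9/2 (E = 3/2 + 3 = 9/2 ≈ 4.5000)
57*E = 57*(9/2) = 513/2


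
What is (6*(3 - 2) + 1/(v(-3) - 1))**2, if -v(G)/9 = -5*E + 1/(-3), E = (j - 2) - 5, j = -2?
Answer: 5841889/162409 ≈ 35.970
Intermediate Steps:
E = -9 (E = (-2 - 2) - 5 = -4 - 5 = -9)
v(G) = -402 (v(G) = -9*(-5*(-9) + 1/(-3)) = -9*(45 - 1/3) = -9*134/3 = -402)
(6*(3 - 2) + 1/(v(-3) - 1))**2 = (6*(3 - 2) + 1/(-402 - 1))**2 = (6*1 + 1/(-403))**2 = (6 - 1/403)**2 = (2417/403)**2 = 5841889/162409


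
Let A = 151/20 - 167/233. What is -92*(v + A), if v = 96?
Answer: -11021669/1165 ≈ -9460.7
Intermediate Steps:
A = 31843/4660 (A = 151*(1/20) - 167*1/233 = 151/20 - 167/233 = 31843/4660 ≈ 6.8333)
-92*(v + A) = -92*(96 + 31843/4660) = -92*479203/4660 = -11021669/1165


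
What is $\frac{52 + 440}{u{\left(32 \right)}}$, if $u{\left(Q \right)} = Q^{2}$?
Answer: $\frac{123}{256} \approx 0.48047$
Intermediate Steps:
$\frac{52 + 440}{u{\left(32 \right)}} = \frac{52 + 440}{32^{2}} = \frac{492}{1024} = 492 \cdot \frac{1}{1024} = \frac{123}{256}$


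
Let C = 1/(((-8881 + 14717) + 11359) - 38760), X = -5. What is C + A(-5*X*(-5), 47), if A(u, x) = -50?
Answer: -1078251/21565 ≈ -50.000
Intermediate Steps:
C = -1/21565 (C = 1/((5836 + 11359) - 38760) = 1/(17195 - 38760) = 1/(-21565) = -1/21565 ≈ -4.6371e-5)
C + A(-5*X*(-5), 47) = -1/21565 - 50 = -1078251/21565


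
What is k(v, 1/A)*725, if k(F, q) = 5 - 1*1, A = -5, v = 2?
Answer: 2900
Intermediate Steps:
k(F, q) = 4 (k(F, q) = 5 - 1 = 4)
k(v, 1/A)*725 = 4*725 = 2900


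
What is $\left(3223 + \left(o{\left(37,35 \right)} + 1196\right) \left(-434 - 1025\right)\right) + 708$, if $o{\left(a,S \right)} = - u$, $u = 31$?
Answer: $-1695804$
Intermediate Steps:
$o{\left(a,S \right)} = -31$ ($o{\left(a,S \right)} = \left(-1\right) 31 = -31$)
$\left(3223 + \left(o{\left(37,35 \right)} + 1196\right) \left(-434 - 1025\right)\right) + 708 = \left(3223 + \left(-31 + 1196\right) \left(-434 - 1025\right)\right) + 708 = \left(3223 + 1165 \left(-1459\right)\right) + 708 = \left(3223 - 1699735\right) + 708 = -1696512 + 708 = -1695804$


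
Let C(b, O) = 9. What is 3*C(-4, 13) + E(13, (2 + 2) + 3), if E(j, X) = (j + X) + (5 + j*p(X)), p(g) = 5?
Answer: 117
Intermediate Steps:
E(j, X) = 5 + X + 6*j (E(j, X) = (j + X) + (5 + j*5) = (X + j) + (5 + 5*j) = 5 + X + 6*j)
3*C(-4, 13) + E(13, (2 + 2) + 3) = 3*9 + (5 + ((2 + 2) + 3) + 6*13) = 27 + (5 + (4 + 3) + 78) = 27 + (5 + 7 + 78) = 27 + 90 = 117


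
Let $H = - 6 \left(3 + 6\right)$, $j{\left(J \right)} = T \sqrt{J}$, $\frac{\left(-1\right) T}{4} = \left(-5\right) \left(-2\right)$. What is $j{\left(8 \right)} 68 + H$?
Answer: $-54 - 5440 \sqrt{2} \approx -7747.3$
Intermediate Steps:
$T = -40$ ($T = - 4 \left(\left(-5\right) \left(-2\right)\right) = \left(-4\right) 10 = -40$)
$j{\left(J \right)} = - 40 \sqrt{J}$
$H = -54$ ($H = \left(-6\right) 9 = -54$)
$j{\left(8 \right)} 68 + H = - 40 \sqrt{8} \cdot 68 - 54 = - 40 \cdot 2 \sqrt{2} \cdot 68 - 54 = - 80 \sqrt{2} \cdot 68 - 54 = - 5440 \sqrt{2} - 54 = -54 - 5440 \sqrt{2}$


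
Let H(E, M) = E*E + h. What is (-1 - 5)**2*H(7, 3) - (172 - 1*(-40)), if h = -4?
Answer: 1408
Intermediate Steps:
H(E, M) = -4 + E**2 (H(E, M) = E*E - 4 = E**2 - 4 = -4 + E**2)
(-1 - 5)**2*H(7, 3) - (172 - 1*(-40)) = (-1 - 5)**2*(-4 + 7**2) - (172 - 1*(-40)) = (-6)**2*(-4 + 49) - (172 + 40) = 36*45 - 1*212 = 1620 - 212 = 1408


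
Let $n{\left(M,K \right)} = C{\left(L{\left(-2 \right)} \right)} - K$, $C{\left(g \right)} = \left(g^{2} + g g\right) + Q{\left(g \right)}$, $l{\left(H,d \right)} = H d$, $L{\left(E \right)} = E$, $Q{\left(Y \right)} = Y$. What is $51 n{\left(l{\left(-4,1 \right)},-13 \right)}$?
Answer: $969$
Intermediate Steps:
$C{\left(g \right)} = g + 2 g^{2}$ ($C{\left(g \right)} = \left(g^{2} + g g\right) + g = \left(g^{2} + g^{2}\right) + g = 2 g^{2} + g = g + 2 g^{2}$)
$n{\left(M,K \right)} = 6 - K$ ($n{\left(M,K \right)} = - 2 \left(1 + 2 \left(-2\right)\right) - K = - 2 \left(1 - 4\right) - K = \left(-2\right) \left(-3\right) - K = 6 - K$)
$51 n{\left(l{\left(-4,1 \right)},-13 \right)} = 51 \left(6 - -13\right) = 51 \left(6 + 13\right) = 51 \cdot 19 = 969$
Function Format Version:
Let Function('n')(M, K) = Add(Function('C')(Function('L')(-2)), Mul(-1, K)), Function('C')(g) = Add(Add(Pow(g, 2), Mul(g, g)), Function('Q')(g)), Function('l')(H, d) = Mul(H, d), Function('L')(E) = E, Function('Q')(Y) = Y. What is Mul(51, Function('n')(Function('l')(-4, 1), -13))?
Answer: 969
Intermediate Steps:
Function('C')(g) = Add(g, Mul(2, Pow(g, 2))) (Function('C')(g) = Add(Add(Pow(g, 2), Mul(g, g)), g) = Add(Add(Pow(g, 2), Pow(g, 2)), g) = Add(Mul(2, Pow(g, 2)), g) = Add(g, Mul(2, Pow(g, 2))))
Function('n')(M, K) = Add(6, Mul(-1, K)) (Function('n')(M, K) = Add(Mul(-2, Add(1, Mul(2, -2))), Mul(-1, K)) = Add(Mul(-2, Add(1, -4)), Mul(-1, K)) = Add(Mul(-2, -3), Mul(-1, K)) = Add(6, Mul(-1, K)))
Mul(51, Function('n')(Function('l')(-4, 1), -13)) = Mul(51, Add(6, Mul(-1, -13))) = Mul(51, Add(6, 13)) = Mul(51, 19) = 969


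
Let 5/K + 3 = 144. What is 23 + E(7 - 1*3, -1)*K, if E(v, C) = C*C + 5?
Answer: 1091/47 ≈ 23.213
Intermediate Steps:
E(v, C) = 5 + C² (E(v, C) = C² + 5 = 5 + C²)
K = 5/141 (K = 5/(-3 + 144) = 5/141 ≈ 0.035461)
23 + E(7 - 1*3, -1)*K = 23 + (5 + (-1)²)*(5/141) = 23 + (5 + 1)*(5/141) = 23 + 6*(5/141) = 23 + 10/47 = 1091/47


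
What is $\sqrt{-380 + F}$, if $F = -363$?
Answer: $i \sqrt{743} \approx 27.258 i$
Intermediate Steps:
$\sqrt{-380 + F} = \sqrt{-380 - 363} = \sqrt{-743} = i \sqrt{743}$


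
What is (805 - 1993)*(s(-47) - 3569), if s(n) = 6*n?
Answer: 4574988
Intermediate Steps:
(805 - 1993)*(s(-47) - 3569) = (805 - 1993)*(6*(-47) - 3569) = -1188*(-282 - 3569) = -1188*(-3851) = 4574988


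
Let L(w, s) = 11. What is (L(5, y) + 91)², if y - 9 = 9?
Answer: 10404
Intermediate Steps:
y = 18 (y = 9 + 9 = 18)
(L(5, y) + 91)² = (11 + 91)² = 102² = 10404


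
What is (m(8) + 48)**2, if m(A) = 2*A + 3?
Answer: 4489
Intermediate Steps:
m(A) = 3 + 2*A
(m(8) + 48)**2 = ((3 + 2*8) + 48)**2 = ((3 + 16) + 48)**2 = (19 + 48)**2 = 67**2 = 4489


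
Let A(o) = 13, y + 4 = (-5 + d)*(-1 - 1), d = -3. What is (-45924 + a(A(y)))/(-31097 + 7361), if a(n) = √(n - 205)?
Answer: 89/46 - I*√3/2967 ≈ 1.9348 - 0.00058377*I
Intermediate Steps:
y = 12 (y = -4 + (-5 - 3)*(-1 - 1) = -4 - 8*(-2) = -4 + 16 = 12)
a(n) = √(-205 + n)
(-45924 + a(A(y)))/(-31097 + 7361) = (-45924 + √(-205 + 13))/(-31097 + 7361) = (-45924 + √(-192))/(-23736) = (-45924 + 8*I*√3)*(-1/23736) = 89/46 - I*√3/2967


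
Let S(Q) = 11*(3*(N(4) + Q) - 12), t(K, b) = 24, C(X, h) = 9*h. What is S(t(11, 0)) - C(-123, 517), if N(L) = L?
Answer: -3861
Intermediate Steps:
S(Q) = 33*Q (S(Q) = 11*(3*(4 + Q) - 12) = 11*((12 + 3*Q) - 12) = 11*(3*Q) = 33*Q)
S(t(11, 0)) - C(-123, 517) = 33*24 - 9*517 = 792 - 1*4653 = 792 - 4653 = -3861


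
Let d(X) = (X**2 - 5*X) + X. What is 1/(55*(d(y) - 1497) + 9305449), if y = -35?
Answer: 1/9298189 ≈ 1.0755e-7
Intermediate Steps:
d(X) = X**2 - 4*X
1/(55*(d(y) - 1497) + 9305449) = 1/(55*(-35*(-4 - 35) - 1497) + 9305449) = 1/(55*(-35*(-39) - 1497) + 9305449) = 1/(55*(1365 - 1497) + 9305449) = 1/(55*(-132) + 9305449) = 1/(-7260 + 9305449) = 1/9298189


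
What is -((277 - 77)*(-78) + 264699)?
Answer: -249099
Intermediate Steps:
-((277 - 77)*(-78) + 264699) = -(200*(-78) + 264699) = -(-15600 + 264699) = -1*249099 = -249099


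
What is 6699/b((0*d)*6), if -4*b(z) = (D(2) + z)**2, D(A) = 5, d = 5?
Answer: -26796/25 ≈ -1071.8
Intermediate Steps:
b(z) = -(5 + z)**2/4
6699/b((0*d)*6) = 6699/((-(5 + (0*5)*6)**2/4)) = 6699/((-(5 + 0*6)**2/4)) = 6699/((-(5 + 0)**2/4)) = 6699/((-1/4*5**2)) = 6699/((-1/4*25)) = 6699/(-25/4) = 6699*(-4/25) = -26796/25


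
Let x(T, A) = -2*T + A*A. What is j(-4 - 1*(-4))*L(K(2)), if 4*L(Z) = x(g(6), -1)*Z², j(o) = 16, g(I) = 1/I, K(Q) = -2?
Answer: 32/3 ≈ 10.667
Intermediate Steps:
g(I) = 1/I
x(T, A) = A² - 2*T (x(T, A) = -2*T + A² = A² - 2*T)
L(Z) = Z²/6 (L(Z) = (((-1)² - 2/6)*Z²)/4 = ((1 - 2*⅙)*Z²)/4 = ((1 - ⅓)*Z²)/4 = (2*Z²/3)/4 = Z²/6)
j(-4 - 1*(-4))*L(K(2)) = 16*((⅙)*(-2)²) = 16*((⅙)*4) = 16*(⅔) = 32/3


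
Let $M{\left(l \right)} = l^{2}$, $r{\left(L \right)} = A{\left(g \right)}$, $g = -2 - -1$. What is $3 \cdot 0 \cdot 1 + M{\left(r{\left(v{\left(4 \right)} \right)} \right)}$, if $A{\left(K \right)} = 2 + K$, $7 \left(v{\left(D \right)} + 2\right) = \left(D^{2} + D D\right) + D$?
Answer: $1$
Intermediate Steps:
$g = -1$ ($g = -2 + 1 = -1$)
$v{\left(D \right)} = -2 + \frac{D}{7} + \frac{2 D^{2}}{7}$ ($v{\left(D \right)} = -2 + \frac{\left(D^{2} + D D\right) + D}{7} = -2 + \frac{\left(D^{2} + D^{2}\right) + D}{7} = -2 + \frac{2 D^{2} + D}{7} = -2 + \frac{D + 2 D^{2}}{7} = -2 + \left(\frac{D}{7} + \frac{2 D^{2}}{7}\right) = -2 + \frac{D}{7} + \frac{2 D^{2}}{7}$)
$r{\left(L \right)} = 1$ ($r{\left(L \right)} = 2 - 1 = 1$)
$3 \cdot 0 \cdot 1 + M{\left(r{\left(v{\left(4 \right)} \right)} \right)} = 3 \cdot 0 \cdot 1 + 1^{2} = 0 \cdot 1 + 1 = 0 + 1 = 1$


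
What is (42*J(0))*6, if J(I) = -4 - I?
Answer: -1008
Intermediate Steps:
(42*J(0))*6 = (42*(-4 - 1*0))*6 = (42*(-4 + 0))*6 = (42*(-4))*6 = -168*6 = -1008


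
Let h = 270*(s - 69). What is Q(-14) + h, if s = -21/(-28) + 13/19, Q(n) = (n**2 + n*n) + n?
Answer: -678861/38 ≈ -17865.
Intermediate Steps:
Q(n) = n + 2*n**2 (Q(n) = (n**2 + n**2) + n = 2*n**2 + n = n + 2*n**2)
s = 109/76 (s = -21*(-1/28) + 13*(1/19) = 3/4 + 13/19 = 109/76 ≈ 1.4342)
h = -693225/38 (h = 270*(109/76 - 69) = 270*(-5135/76) = -693225/38 ≈ -18243.)
Q(-14) + h = -14*(1 + 2*(-14)) - 693225/38 = -14*(1 - 28) - 693225/38 = -14*(-27) - 693225/38 = 378 - 693225/38 = -678861/38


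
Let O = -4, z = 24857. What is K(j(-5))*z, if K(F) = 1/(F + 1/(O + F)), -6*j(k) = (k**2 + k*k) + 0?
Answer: -2759127/934 ≈ -2954.1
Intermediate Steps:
j(k) = -k**2/3 (j(k) = -((k**2 + k*k) + 0)/6 = -((k**2 + k**2) + 0)/6 = -(2*k**2 + 0)/6 = -k**2/3)
K(F) = 1/(F + 1/(-4 + F))
K(j(-5))*z = ((-4 - 1/3*(-5)**2)/(1 + (-1/3*(-5)**2)**2 - (-4)*(-5)**2/3))*24857 = ((-4 - 1/3*25)/(1 + (-1/3*25)**2 - (-4)*25/3))*24857 = ((-4 - 25/3)/(1 + (-25/3)**2 - 4*(-25/3)))*24857 = (-37/3/(1 + 625/9 + 100/3))*24857 = (-37/3/(934/9))*24857 = ((9/934)*(-37/3))*24857 = -111/934*24857 = -2759127/934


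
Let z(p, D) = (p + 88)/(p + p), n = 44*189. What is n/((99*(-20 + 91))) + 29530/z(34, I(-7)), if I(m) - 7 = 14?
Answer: 71290544/4331 ≈ 16461.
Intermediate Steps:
I(m) = 21 (I(m) = 7 + 14 = 21)
n = 8316
z(p, D) = (88 + p)/(2*p) (z(p, D) = (88 + p)/((2*p)) = (88 + p)*(1/(2*p)) = (88 + p)/(2*p))
n/((99*(-20 + 91))) + 29530/z(34, I(-7)) = 8316/((99*(-20 + 91))) + 29530/(((1/2)*(88 + 34)/34)) = 8316/((99*71)) + 29530/(((1/2)*(1/34)*122)) = 8316/7029 + 29530/(61/34) = 8316*(1/7029) + 29530*(34/61) = 84/71 + 1004020/61 = 71290544/4331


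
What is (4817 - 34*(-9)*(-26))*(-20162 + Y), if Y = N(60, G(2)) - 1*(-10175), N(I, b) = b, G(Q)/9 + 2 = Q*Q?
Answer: 31292691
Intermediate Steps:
G(Q) = -18 + 9*Q**2 (G(Q) = -18 + 9*(Q*Q) = -18 + 9*Q**2)
Y = 10193 (Y = (-18 + 9*2**2) - 1*(-10175) = (-18 + 9*4) + 10175 = (-18 + 36) + 10175 = 18 + 10175 = 10193)
(4817 - 34*(-9)*(-26))*(-20162 + Y) = (4817 - 34*(-9)*(-26))*(-20162 + 10193) = (4817 + 306*(-26))*(-9969) = (4817 - 7956)*(-9969) = -3139*(-9969) = 31292691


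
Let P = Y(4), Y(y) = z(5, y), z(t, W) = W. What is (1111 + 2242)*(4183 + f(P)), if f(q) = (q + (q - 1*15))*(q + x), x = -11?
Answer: 14189896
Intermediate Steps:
Y(y) = y
P = 4
f(q) = (-15 + 2*q)*(-11 + q) (f(q) = (q + (q - 1*15))*(q - 11) = (q + (q - 15))*(-11 + q) = (q + (-15 + q))*(-11 + q) = (-15 + 2*q)*(-11 + q))
(1111 + 2242)*(4183 + f(P)) = (1111 + 2242)*(4183 + (165 - 37*4 + 2*4²)) = 3353*(4183 + (165 - 148 + 2*16)) = 3353*(4183 + (165 - 148 + 32)) = 3353*(4183 + 49) = 3353*4232 = 14189896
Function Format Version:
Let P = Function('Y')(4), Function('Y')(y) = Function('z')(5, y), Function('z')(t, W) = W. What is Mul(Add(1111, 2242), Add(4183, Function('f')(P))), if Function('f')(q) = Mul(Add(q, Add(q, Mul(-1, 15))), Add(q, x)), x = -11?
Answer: 14189896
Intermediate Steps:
Function('Y')(y) = y
P = 4
Function('f')(q) = Mul(Add(-15, Mul(2, q)), Add(-11, q)) (Function('f')(q) = Mul(Add(q, Add(q, Mul(-1, 15))), Add(q, -11)) = Mul(Add(q, Add(q, -15)), Add(-11, q)) = Mul(Add(q, Add(-15, q)), Add(-11, q)) = Mul(Add(-15, Mul(2, q)), Add(-11, q)))
Mul(Add(1111, 2242), Add(4183, Function('f')(P))) = Mul(Add(1111, 2242), Add(4183, Add(165, Mul(-37, 4), Mul(2, Pow(4, 2))))) = Mul(3353, Add(4183, Add(165, -148, Mul(2, 16)))) = Mul(3353, Add(4183, Add(165, -148, 32))) = Mul(3353, Add(4183, 49)) = Mul(3353, 4232) = 14189896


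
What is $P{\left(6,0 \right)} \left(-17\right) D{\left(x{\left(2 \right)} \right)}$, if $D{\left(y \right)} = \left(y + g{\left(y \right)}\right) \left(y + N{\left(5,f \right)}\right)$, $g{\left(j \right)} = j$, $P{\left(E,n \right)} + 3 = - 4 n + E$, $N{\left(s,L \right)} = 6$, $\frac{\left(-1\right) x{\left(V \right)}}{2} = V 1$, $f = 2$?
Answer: $816$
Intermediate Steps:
$x{\left(V \right)} = - 2 V$ ($x{\left(V \right)} = - 2 V 1 = - 2 V$)
$P{\left(E,n \right)} = -3 + E - 4 n$ ($P{\left(E,n \right)} = -3 + \left(- 4 n + E\right) = -3 + \left(E - 4 n\right) = -3 + E - 4 n$)
$D{\left(y \right)} = 2 y \left(6 + y\right)$ ($D{\left(y \right)} = \left(y + y\right) \left(y + 6\right) = 2 y \left(6 + y\right)$)
$P{\left(6,0 \right)} \left(-17\right) D{\left(x{\left(2 \right)} \right)} = \left(-3 + 6 - 0\right) \left(-17\right) 2 \left(\left(-2\right) 2\right) \left(6 - 4\right) = \left(-3 + 6 + 0\right) \left(-17\right) 2 \left(-4\right) \left(6 - 4\right) = 3 \left(-17\right) 2 \left(-4\right) 2 = \left(-51\right) \left(-16\right) = 816$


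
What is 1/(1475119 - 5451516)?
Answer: -1/3976397 ≈ -2.5148e-7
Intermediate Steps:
1/(1475119 - 5451516) = 1/(-3976397) = -1/3976397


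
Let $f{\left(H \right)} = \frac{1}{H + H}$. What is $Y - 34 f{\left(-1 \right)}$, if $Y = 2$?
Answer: $19$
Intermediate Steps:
$f{\left(H \right)} = \frac{1}{2 H}$
$Y - 34 f{\left(-1 \right)} = 2 - 34 \frac{1}{2 \left(-1\right)} = 2 - 34 \cdot \frac{1}{2} \left(-1\right) = 2 - -17 = 2 + 17 = 19$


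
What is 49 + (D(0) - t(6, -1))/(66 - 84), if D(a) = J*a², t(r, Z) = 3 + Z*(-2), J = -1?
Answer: 887/18 ≈ 49.278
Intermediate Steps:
t(r, Z) = 3 - 2*Z
D(a) = -a²
49 + (D(0) - t(6, -1))/(66 - 84) = 49 + (-1*0² - (3 - 2*(-1)))/(66 - 84) = 49 + (-1*0 - (3 + 2))/(-18) = 49 + (0 - 1*5)*(-1/18) = 49 + (0 - 5)*(-1/18) = 49 - 5*(-1/18) = 49 + 5/18 = 887/18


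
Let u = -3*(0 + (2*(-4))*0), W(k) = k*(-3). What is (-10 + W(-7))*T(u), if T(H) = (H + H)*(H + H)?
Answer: 0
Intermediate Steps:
W(k) = -3*k
u = 0 (u = -3*(0 - 8*0) = -3*(0 + 0) = -3*0 = 0)
T(H) = 4*H² (T(H) = (2*H)*(2*H) = 4*H²)
(-10 + W(-7))*T(u) = (-10 - 3*(-7))*(4*0²) = (-10 + 21)*(4*0) = 11*0 = 0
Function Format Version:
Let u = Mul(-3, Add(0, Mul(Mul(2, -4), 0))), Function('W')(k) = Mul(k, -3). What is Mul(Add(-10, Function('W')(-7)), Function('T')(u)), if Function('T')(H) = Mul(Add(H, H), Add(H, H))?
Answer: 0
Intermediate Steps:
Function('W')(k) = Mul(-3, k)
u = 0 (u = Mul(-3, Add(0, Mul(-8, 0))) = Mul(-3, Add(0, 0)) = Mul(-3, 0) = 0)
Function('T')(H) = Mul(4, Pow(H, 2)) (Function('T')(H) = Mul(Mul(2, H), Mul(2, H)) = Mul(4, Pow(H, 2)))
Mul(Add(-10, Function('W')(-7)), Function('T')(u)) = Mul(Add(-10, Mul(-3, -7)), Mul(4, Pow(0, 2))) = Mul(Add(-10, 21), Mul(4, 0)) = Mul(11, 0) = 0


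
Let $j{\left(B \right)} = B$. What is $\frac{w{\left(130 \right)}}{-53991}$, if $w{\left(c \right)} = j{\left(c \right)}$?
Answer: $- \frac{130}{53991} \approx -0.0024078$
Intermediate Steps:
$w{\left(c \right)} = c$
$\frac{w{\left(130 \right)}}{-53991} = \frac{130}{-53991} = 130 \left(- \frac{1}{53991}\right) = - \frac{130}{53991}$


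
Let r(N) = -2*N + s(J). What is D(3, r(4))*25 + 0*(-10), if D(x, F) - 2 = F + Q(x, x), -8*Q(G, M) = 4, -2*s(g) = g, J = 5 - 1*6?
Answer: -150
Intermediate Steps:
J = -1 (J = 5 - 6 = -1)
s(g) = -g/2
Q(G, M) = -½ (Q(G, M) = -⅛*4 = -½)
r(N) = ½ - 2*N (r(N) = -2*N - ½*(-1) = -2*N + ½ = ½ - 2*N)
D(x, F) = 3/2 + F (D(x, F) = 2 + (F - ½) = 2 + (-½ + F) = 3/2 + F)
D(3, r(4))*25 + 0*(-10) = (3/2 + (½ - 2*4))*25 + 0*(-10) = (3/2 + (½ - 8))*25 + 0 = (3/2 - 15/2)*25 + 0 = -6*25 + 0 = -150 + 0 = -150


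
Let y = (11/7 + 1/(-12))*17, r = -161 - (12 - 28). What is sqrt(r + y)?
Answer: I*sqrt(211155)/42 ≈ 10.941*I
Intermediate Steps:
r = -145 (r = -161 - 1*(-16) = -161 + 16 = -145)
y = 2125/84 (y = (11*(1/7) + 1*(-1/12))*17 = (11/7 - 1/12)*17 = (125/84)*17 = 2125/84 ≈ 25.298)
sqrt(r + y) = sqrt(-145 + 2125/84) = sqrt(-10055/84) = I*sqrt(211155)/42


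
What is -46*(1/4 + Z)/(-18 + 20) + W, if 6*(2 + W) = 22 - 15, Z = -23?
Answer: 6269/12 ≈ 522.42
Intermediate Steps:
W = -5/6 (W = -2 + (22 - 15)/6 = -2 + (1/6)*7 = -2 + 7/6 = -5/6 ≈ -0.83333)
-46*(1/4 + Z)/(-18 + 20) + W = -46*(1/4 - 23)/(-18 + 20) - 5/6 = -46*(1*(1/4) - 23)/2 - 5/6 = -46*(1/4 - 23)/2 - 5/6 = -(-2093)/(2*2) - 5/6 = -46*(-91/8) - 5/6 = 2093/4 - 5/6 = 6269/12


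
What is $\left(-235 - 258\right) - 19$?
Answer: $-512$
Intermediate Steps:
$\left(-235 - 258\right) - 19 = -493 - 19 = -512$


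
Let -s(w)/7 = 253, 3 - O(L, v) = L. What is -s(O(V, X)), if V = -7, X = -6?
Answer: 1771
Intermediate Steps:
O(L, v) = 3 - L
s(w) = -1771 (s(w) = -7*253 = -1771)
-s(O(V, X)) = -1*(-1771) = 1771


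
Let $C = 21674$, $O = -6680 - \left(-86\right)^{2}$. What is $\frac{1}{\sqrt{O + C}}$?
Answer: $\frac{\sqrt{7598}}{7598} \approx 0.011472$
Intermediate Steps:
$O = -14076$ ($O = -6680 - 7396 = -14076$)
$\frac{1}{\sqrt{O + C}} = \frac{1}{\sqrt{-14076 + 21674}} = \frac{1}{\sqrt{7598}} = \frac{\sqrt{7598}}{7598}$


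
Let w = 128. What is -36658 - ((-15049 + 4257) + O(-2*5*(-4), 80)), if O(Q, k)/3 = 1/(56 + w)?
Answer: -4759347/184 ≈ -25866.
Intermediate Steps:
O(Q, k) = 3/184 (O(Q, k) = 3/(56 + 128) = 3/184)
-36658 - ((-15049 + 4257) + O(-2*5*(-4), 80)) = -36658 - ((-15049 + 4257) + 3/184) = -36658 - (-10792 + 3/184) = -36658 - 1*(-1985725/184) = -36658 + 1985725/184 = -4759347/184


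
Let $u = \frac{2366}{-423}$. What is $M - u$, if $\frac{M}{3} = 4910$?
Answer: $\frac{6233156}{423} \approx 14736.0$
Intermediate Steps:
$u = - \frac{2366}{423}$ ($u = 2366 \left(- \frac{1}{423}\right) = - \frac{2366}{423} \approx -5.5934$)
$M = 14730$ ($M = 3 \cdot 4910 = 14730$)
$M - u = 14730 - - \frac{2366}{423} = 14730 + \frac{2366}{423} = \frac{6233156}{423}$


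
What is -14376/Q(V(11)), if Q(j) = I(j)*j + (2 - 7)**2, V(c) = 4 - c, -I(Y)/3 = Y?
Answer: 7188/61 ≈ 117.84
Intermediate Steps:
I(Y) = -3*Y
Q(j) = 25 - 3*j**2 (Q(j) = (-3*j)*j + (2 - 7)**2 = -3*j**2 + (-5)**2 = -3*j**2 + 25 = 25 - 3*j**2)
-14376/Q(V(11)) = -14376/(25 - 3*(4 - 1*11)**2) = -14376/(25 - 3*(4 - 11)**2) = -14376/(25 - 3*(-7)**2) = -14376/(25 - 3*49) = -14376/(25 - 147) = -14376/(-122) = -14376*(-1/122) = 7188/61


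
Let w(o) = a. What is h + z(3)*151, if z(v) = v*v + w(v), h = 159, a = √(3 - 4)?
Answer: 1518 + 151*I ≈ 1518.0 + 151.0*I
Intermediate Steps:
a = I (a = √(-1) = I ≈ 1.0*I)
w(o) = I
z(v) = I + v² (z(v) = v*v + I = v² + I = I + v²)
h + z(3)*151 = 159 + (I + 3²)*151 = 159 + (I + 9)*151 = 159 + (9 + I)*151 = 159 + (1359 + 151*I) = 1518 + 151*I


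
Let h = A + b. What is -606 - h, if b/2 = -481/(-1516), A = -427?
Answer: -136163/758 ≈ -179.63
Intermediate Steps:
b = 481/758 (b = 2*(-481/(-1516)) = 2*(-481*(-1/1516)) = 2*(481/1516) = 481/758 ≈ 0.63456)
h = -323185/758 (h = -427 + 481/758 = -323185/758 ≈ -426.37)
-606 - h = -606 - 1*(-323185/758) = -606 + 323185/758 = -136163/758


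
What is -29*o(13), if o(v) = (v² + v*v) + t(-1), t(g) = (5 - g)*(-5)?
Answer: -8932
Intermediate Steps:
t(g) = -25 + 5*g
o(v) = -30 + 2*v² (o(v) = (v² + v*v) + (-25 + 5*(-1)) = (v² + v²) + (-25 - 5) = 2*v² - 30 = -30 + 2*v²)
-29*o(13) = -29*(-30 + 2*13²) = -29*(-30 + 2*169) = -29*(-30 + 338) = -29*308 = -8932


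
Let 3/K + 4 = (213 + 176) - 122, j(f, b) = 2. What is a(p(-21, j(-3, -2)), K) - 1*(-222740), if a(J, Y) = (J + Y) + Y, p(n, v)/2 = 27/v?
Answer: 58587727/263 ≈ 2.2277e+5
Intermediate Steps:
p(n, v) = 54/v (p(n, v) = 2*(27/v) = 54/v)
K = 3/263 (K = 3/(-4 + ((213 + 176) - 122)) = 3/(-4 + (389 - 122)) = 3/(-4 + 267) = 3/263 ≈ 0.011407)
a(J, Y) = J + 2*Y
a(p(-21, j(-3, -2)), K) - 1*(-222740) = (54/2 + 2*(3/263)) - 1*(-222740) = (54*(½) + 6/263) + 222740 = (27 + 6/263) + 222740 = 7107/263 + 222740 = 58587727/263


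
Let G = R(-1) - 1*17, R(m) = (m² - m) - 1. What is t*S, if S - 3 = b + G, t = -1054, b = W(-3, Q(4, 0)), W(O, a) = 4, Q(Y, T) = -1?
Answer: 9486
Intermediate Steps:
R(m) = -1 + m² - m
b = 4
G = -16 (G = (-1 + (-1)² - 1*(-1)) - 1*17 = (-1 + 1 + 1) - 17 = 1 - 17 = -16)
S = -9 (S = 3 + (4 - 16) = 3 - 12 = -9)
t*S = -1054*(-9) = 9486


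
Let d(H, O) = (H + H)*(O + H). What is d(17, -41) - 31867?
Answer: -32683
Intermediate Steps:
d(H, O) = 2*H*(H + O) (d(H, O) = (2*H)*(H + O) = 2*H*(H + O))
d(17, -41) - 31867 = 2*17*(17 - 41) - 31867 = 2*17*(-24) - 31867 = -816 - 31867 = -32683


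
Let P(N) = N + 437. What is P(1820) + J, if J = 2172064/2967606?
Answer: 3350029403/1483803 ≈ 2257.7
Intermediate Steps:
P(N) = 437 + N
J = 1086032/1483803 (J = 2172064*(1/2967606) = 1086032/1483803 ≈ 0.73193)
P(1820) + J = (437 + 1820) + 1086032/1483803 = 2257 + 1086032/1483803 = 3350029403/1483803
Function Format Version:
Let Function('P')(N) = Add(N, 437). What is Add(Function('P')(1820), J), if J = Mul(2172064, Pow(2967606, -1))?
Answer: Rational(3350029403, 1483803) ≈ 2257.7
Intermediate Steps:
Function('P')(N) = Add(437, N)
J = Rational(1086032, 1483803) (J = Mul(2172064, Rational(1, 2967606)) = Rational(1086032, 1483803) ≈ 0.73193)
Add(Function('P')(1820), J) = Add(Add(437, 1820), Rational(1086032, 1483803)) = Add(2257, Rational(1086032, 1483803)) = Rational(3350029403, 1483803)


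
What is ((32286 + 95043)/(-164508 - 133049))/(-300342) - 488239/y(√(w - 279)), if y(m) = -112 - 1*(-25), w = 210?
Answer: 14544455014254563/2591697070326 ≈ 5611.9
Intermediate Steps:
y(m) = -87 (y(m) = -112 + 25 = -87)
((32286 + 95043)/(-164508 - 133049))/(-300342) - 488239/y(√(w - 279)) = ((32286 + 95043)/(-164508 - 133049))/(-300342) - 488239/(-87) = (127329/(-297557))*(-1/300342) - 488239*(-1/87) = (127329*(-1/297557))*(-1/300342) + 488239/87 = -127329/297557*(-1/300342) + 488239/87 = 42443/29789621498 + 488239/87 = 14544455014254563/2591697070326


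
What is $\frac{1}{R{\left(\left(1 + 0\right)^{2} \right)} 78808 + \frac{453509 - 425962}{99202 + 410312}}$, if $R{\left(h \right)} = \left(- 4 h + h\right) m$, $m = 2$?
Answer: $- \frac{509514}{240922648325} \approx -2.1148 \cdot 10^{-6}$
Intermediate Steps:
$R{\left(h \right)} = - 6 h$ ($R{\left(h \right)} = \left(- 4 h + h\right) 2 = - 3 h 2 = - 6 h$)
$\frac{1}{R{\left(\left(1 + 0\right)^{2} \right)} 78808 + \frac{453509 - 425962}{99202 + 410312}} = \frac{1}{- 6 \left(1 + 0\right)^{2} \cdot 78808 + \frac{453509 - 425962}{99202 + 410312}} = \frac{1}{- 6 \cdot 1^{2} \cdot 78808 + \frac{27547}{509514}} = \frac{1}{\left(-6\right) 1 \cdot 78808 + 27547 \cdot \frac{1}{509514}} = \frac{1}{\left(-6\right) 78808 + \frac{27547}{509514}} = \frac{1}{-472848 + \frac{27547}{509514}} = \frac{1}{- \frac{240922648325}{509514}} = - \frac{509514}{240922648325}$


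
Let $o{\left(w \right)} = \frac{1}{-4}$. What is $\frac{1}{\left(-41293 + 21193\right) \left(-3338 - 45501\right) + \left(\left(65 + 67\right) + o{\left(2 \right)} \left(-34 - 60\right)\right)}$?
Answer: $\frac{2}{1963328111} \approx 1.0187 \cdot 10^{-9}$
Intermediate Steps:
$o{\left(w \right)} = - \frac{1}{4}$
$\frac{1}{\left(-41293 + 21193\right) \left(-3338 - 45501\right) + \left(\left(65 + 67\right) + o{\left(2 \right)} \left(-34 - 60\right)\right)} = \frac{1}{\left(-41293 + 21193\right) \left(-3338 - 45501\right) + \left(\left(65 + 67\right) - \frac{-34 - 60}{4}\right)} = \frac{1}{\left(-20100\right) \left(-48839\right) + \left(132 - - \frac{47}{2}\right)} = \frac{1}{981663900 + \left(132 + \frac{47}{2}\right)} = \frac{1}{981663900 + \frac{311}{2}} = \frac{1}{\frac{1963328111}{2}} = \frac{2}{1963328111}$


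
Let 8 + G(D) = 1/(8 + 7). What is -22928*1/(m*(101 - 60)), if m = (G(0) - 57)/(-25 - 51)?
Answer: -13068960/19967 ≈ -654.53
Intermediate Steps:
G(D) = -119/15 (G(D) = -8 + 1/(8 + 7) = -8 + 1/15 = -119/15)
m = 487/570 (m = (-119/15 - 57)/(-25 - 51) = -974/15/(-76) = -974/15*(-1/76) = 487/570 ≈ 0.85439)
-22928*1/(m*(101 - 60)) = -22928*570/(487*(101 - 60)) = -22928/(41*(487/570)) = -22928/19967/570 = -22928*570/19967 = -13068960/19967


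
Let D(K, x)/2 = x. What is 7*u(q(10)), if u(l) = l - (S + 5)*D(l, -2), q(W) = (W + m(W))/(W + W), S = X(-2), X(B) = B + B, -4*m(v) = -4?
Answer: 637/20 ≈ 31.850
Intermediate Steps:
m(v) = 1 (m(v) = -1/4*(-4) = 1)
X(B) = 2*B
D(K, x) = 2*x
S = -4 (S = 2*(-2) = -4)
q(W) = (1 + W)/(2*W) (q(W) = (W + 1)/(W + W) = (1 + W)/((2*W)) = (1 + W)*(1/(2*W)) = (1 + W)/(2*W))
u(l) = 4 + l (u(l) = l - (-4 + 5)*2*(-2) = l - (-4) = l - 1*(-4) = l + 4 = 4 + l)
7*u(q(10)) = 7*(4 + (1/2)*(1 + 10)/10) = 7*(4 + (1/2)*(1/10)*11) = 7*(4 + 11/20) = 7*(91/20) = 637/20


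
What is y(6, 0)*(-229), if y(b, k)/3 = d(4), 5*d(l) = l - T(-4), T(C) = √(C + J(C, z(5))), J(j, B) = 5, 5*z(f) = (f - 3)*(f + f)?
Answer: -2061/5 ≈ -412.20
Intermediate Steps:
z(f) = 2*f*(-3 + f)/5 (z(f) = ((f - 3)*(f + f))/5 = ((-3 + f)*(2*f))/5 = (2*f*(-3 + f))/5 = 2*f*(-3 + f)/5)
T(C) = √(5 + C) (T(C) = √(C + 5) = √(5 + C))
d(l) = -⅕ + l/5 (d(l) = (l - √(5 - 4))/5 = (l - √1)/5 = (l - 1*1)/5 = (l - 1)/5 = (-1 + l)/5 = -⅕ + l/5)
y(b, k) = 9/5 (y(b, k) = 3*(-⅕ + (⅕)*4) = 3*(-⅕ + ⅘) = 3*(⅗) = 9/5)
y(6, 0)*(-229) = (9/5)*(-229) = -2061/5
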